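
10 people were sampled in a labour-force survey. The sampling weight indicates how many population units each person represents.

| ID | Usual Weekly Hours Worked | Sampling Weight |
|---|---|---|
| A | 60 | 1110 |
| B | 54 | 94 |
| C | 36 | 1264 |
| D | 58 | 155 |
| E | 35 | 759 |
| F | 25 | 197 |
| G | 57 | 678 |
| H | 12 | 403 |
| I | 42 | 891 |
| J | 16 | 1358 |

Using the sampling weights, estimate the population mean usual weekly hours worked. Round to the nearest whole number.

Weighted sum = 260292
Sum of weights = 1110 + 94 + 1264 + 155 + 759 + 197 + 678 + 403 + 891 + 1358 = 6909
Weighted mean = 260292 / 6909 = 37.674338

38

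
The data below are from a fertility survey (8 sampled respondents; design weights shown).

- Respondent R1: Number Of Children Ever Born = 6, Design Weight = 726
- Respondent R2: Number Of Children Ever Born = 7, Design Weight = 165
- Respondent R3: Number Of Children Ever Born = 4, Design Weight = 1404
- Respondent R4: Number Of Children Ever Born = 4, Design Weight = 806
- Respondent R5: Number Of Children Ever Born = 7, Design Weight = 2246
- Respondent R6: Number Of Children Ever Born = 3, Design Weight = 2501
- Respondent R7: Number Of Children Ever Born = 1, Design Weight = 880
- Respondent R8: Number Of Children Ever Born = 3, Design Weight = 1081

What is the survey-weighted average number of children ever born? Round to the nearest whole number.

Weighted sum = 6×726 + 7×165 + 4×1404 + 4×806 + 7×2246 + 3×2501 + 1×880 + 3×1081
  = 4356 + 1155 + 5616 + 3224 + 15722 + 7503 + 880 + 3243 = 41699
Sum of weights = 726 + 165 + 1404 + 806 + 2246 + 2501 + 880 + 1081 = 9809
Weighted mean = 41699 / 9809 = 4.2510959

4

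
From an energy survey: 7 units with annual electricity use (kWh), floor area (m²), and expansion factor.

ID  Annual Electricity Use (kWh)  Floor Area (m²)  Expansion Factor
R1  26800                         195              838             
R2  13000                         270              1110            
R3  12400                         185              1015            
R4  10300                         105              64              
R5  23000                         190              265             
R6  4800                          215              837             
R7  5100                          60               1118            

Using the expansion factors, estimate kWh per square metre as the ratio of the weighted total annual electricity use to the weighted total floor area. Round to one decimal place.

Σ wᵢ·y = 26800×838 + 13000×1110 + 12400×1015 + 10300×64 + 23000×265 + 4800×837 + 5100×1118
  = 22458400 + 14430000 + 12586000 + 659200 + 6095000 + 4017600 + 5701800 = 65948000
Σ wᵢ·x = 195×838 + 270×1110 + 185×1015 + 105×64 + 190×265 + 215×837 + 60×1118
  = 163410 + 299700 + 187775 + 6720 + 50350 + 179955 + 67080 = 954990
Ratio = 65948000 / 954990 = 69.05622

69.1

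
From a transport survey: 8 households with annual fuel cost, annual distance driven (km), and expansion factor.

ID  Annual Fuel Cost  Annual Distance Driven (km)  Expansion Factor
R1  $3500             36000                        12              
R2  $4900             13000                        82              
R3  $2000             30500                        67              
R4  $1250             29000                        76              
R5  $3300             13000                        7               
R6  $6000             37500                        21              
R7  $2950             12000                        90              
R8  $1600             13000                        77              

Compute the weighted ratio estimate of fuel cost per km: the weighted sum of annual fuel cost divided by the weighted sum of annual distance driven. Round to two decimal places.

0.14

Σ wᵢ·y = 3500×12 + 4900×82 + 2000×67 + 1250×76 + 3300×7 + 6000×21 + 2950×90 + 1600×77
  = 42000 + 401800 + 134000 + 95000 + 23100 + 126000 + 265500 + 123200 = 1210600
Σ wᵢ·x = 36000×12 + 13000×82 + 30500×67 + 29000×76 + 13000×7 + 37500×21 + 12000×90 + 13000×77
  = 8705000
Ratio = 1210600 / 8705000 = 0.1390695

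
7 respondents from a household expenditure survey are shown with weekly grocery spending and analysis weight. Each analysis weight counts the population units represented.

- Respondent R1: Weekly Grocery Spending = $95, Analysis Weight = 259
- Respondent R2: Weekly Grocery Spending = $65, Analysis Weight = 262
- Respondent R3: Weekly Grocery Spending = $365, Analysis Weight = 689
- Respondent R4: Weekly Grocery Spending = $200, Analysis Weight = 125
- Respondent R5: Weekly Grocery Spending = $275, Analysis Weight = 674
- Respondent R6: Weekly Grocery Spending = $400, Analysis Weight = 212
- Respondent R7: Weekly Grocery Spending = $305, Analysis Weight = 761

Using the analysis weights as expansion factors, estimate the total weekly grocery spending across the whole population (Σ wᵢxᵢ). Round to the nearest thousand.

820000

Weighted total = 95×259 + 65×262 + 365×689 + 200×125 + 275×674 + 400×212 + 305×761
  = 24605 + 17030 + 251485 + 25000 + 185350 + 84800 + 232105 = 820375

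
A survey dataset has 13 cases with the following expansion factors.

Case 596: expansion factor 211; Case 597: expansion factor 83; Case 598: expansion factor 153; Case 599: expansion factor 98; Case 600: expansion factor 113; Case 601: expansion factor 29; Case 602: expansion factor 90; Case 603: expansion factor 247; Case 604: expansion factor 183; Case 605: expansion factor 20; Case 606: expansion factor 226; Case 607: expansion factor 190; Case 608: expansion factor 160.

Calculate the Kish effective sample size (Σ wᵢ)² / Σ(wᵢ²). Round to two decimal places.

10.36

Σ wᵢ = 1803
Σ wᵢ² = 313807
n_eff = 1803² / 313807 = 3250809 / 313807 = 10.359262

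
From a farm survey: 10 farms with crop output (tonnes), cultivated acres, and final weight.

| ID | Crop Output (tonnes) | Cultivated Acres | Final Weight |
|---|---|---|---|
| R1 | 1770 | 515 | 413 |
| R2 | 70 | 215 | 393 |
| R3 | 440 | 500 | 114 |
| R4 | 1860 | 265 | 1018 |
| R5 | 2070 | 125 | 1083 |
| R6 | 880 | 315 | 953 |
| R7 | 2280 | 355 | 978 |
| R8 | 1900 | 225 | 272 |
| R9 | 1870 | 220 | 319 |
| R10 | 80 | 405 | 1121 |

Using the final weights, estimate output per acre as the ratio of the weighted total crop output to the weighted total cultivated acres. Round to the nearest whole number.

Σ wᵢ·y = 1770×413 + 70×393 + 440×114 + 1860×1018 + 2070×1083 + 880×953 + 2280×978 + 1900×272 + 1870×319 + 80×1121
  = 731010 + 27510 + 50160 + 1893480 + 2241810 + 838640 + 2229840 + 516800 + 596530 + 89680 = 9215460
Σ wᵢ·x = 515×413 + 215×393 + 500×114 + 265×1018 + 125×1083 + 315×953 + 355×978 + 225×272 + 220×319 + 405×1121
  = 1992105
Ratio = 9215460 / 1992105 = 4.6259911

5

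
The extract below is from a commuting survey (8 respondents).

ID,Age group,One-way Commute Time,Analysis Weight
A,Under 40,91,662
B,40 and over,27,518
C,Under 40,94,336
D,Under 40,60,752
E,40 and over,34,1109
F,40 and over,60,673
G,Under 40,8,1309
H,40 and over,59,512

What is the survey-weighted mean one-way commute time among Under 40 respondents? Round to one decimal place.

48.2

Under 40 rows: A, C, D, G
Weighted sum = 91×662 + 94×336 + 60×752 + 8×1309
  = 60242 + 31584 + 45120 + 10472 = 147418
Sum of weights = 662 + 336 + 752 + 1309 = 3059
Weighted mean = 147418 / 3059 = 48.191566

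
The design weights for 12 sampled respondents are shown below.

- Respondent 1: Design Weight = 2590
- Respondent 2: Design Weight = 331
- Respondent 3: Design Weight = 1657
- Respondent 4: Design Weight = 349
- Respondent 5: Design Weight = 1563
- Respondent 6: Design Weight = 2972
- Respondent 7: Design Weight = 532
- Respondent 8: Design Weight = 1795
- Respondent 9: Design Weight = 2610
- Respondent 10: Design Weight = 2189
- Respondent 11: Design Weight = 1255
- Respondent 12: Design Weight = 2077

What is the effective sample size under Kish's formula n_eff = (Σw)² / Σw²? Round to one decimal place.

Σ wᵢ = 2590 + 331 + 1657 + 349 + 1563 + 2972 + 532 + 1795 + 2610 + 2189 + 1255 + 2077 = 19920
Σ wᵢ² = 41958688
n_eff = 19920² / 41958688 = 396806400 / 41958688 = 9.4570736

9.5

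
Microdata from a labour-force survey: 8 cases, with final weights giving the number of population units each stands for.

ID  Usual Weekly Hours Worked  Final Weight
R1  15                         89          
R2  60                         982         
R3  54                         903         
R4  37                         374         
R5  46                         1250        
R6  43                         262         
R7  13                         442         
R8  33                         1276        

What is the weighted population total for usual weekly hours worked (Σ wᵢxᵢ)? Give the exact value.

Weighted total = 15×89 + 60×982 + 54×903 + 37×374 + 46×1250 + 43×262 + 13×442 + 33×1276
  = 1335 + 58920 + 48762 + 13838 + 57500 + 11266 + 5746 + 42108 = 239475

239475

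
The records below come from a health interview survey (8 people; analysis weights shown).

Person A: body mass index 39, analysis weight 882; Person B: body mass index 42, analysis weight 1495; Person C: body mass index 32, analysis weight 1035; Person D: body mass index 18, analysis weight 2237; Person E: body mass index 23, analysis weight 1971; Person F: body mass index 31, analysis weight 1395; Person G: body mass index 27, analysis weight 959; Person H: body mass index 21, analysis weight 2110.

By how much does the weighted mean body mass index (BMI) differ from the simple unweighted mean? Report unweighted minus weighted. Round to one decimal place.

Unweighted sum = 39 + 42 + 32 + 18 + 23 + 31 + 27 + 21 = 233
Unweighted mean = 233 / 8 = 29.125
Weighted sum = 329355
Sum of weights = 882 + 1495 + 1035 + 2237 + 1971 + 1395 + 959 + 2110 = 12084
Weighted mean = 329355 / 12084 = 27.255462
Difference (unweighted minus weighted) = 1.8695382

1.9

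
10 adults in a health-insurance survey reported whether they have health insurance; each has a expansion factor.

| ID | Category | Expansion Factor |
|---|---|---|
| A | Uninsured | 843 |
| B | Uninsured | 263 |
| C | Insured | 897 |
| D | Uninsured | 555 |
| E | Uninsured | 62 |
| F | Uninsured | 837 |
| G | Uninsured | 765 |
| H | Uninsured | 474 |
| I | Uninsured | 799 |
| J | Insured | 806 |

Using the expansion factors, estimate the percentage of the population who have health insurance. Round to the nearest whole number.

27

Sum of weights for 'Insured' = 897 + 806 = 1703
Total weight = 6301
Weighted proportion = 1703 / 6301 = 0.27027456 → 27.027456%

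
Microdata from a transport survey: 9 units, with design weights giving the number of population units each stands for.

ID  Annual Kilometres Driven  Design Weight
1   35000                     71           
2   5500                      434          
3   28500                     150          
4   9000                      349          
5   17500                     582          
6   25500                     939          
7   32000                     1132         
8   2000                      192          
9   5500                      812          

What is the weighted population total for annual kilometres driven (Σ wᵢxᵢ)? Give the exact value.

87491500

Weighted total = 87491500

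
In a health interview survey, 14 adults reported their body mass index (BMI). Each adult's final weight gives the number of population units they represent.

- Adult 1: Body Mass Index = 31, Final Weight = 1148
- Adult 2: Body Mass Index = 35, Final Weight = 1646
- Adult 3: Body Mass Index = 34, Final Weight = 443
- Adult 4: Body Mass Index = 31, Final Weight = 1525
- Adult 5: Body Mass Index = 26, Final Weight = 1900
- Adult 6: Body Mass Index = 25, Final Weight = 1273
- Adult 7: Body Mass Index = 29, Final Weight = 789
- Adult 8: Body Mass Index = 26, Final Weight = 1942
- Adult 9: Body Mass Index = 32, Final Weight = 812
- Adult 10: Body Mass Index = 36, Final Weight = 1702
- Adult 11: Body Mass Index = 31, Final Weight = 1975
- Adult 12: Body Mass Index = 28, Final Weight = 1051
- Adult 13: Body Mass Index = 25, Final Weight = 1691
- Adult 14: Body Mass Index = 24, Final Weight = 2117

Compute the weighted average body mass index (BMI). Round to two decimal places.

29.04

Weighted sum = 581125
Sum of weights = 20014
Weighted mean = 581125 / 20014 = 29.035925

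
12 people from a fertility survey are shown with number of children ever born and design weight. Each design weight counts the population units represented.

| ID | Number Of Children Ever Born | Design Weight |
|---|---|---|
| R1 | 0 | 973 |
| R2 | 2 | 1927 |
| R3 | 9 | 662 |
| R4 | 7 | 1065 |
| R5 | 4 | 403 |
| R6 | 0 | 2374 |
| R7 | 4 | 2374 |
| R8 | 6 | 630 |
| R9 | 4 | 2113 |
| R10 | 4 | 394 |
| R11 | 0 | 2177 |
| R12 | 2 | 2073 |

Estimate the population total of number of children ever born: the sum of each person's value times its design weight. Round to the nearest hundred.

46300

Weighted total = 0×973 + 2×1927 + 9×662 + 7×1065 + 4×403 + 0×2374 + 4×2374 + 6×630 + 4×2113 + 4×394 + 0×2177 + 2×2073
  = 0 + 3854 + 5958 + 7455 + 1612 + 0 + 9496 + 3780 + 8452 + 1576 + 0 + 4146 = 46329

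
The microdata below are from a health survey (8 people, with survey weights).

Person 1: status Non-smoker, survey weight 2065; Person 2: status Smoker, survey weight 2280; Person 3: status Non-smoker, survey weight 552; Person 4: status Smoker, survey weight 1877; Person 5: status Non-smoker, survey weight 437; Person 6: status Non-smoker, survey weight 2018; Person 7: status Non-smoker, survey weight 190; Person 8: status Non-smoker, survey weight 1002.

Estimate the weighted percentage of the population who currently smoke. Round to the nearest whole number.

40

Sum of weights for 'Smoker' = 2280 + 1877 = 4157
Total weight = 10421
Weighted proportion = 4157 / 10421 = 0.39890606 → 39.890606%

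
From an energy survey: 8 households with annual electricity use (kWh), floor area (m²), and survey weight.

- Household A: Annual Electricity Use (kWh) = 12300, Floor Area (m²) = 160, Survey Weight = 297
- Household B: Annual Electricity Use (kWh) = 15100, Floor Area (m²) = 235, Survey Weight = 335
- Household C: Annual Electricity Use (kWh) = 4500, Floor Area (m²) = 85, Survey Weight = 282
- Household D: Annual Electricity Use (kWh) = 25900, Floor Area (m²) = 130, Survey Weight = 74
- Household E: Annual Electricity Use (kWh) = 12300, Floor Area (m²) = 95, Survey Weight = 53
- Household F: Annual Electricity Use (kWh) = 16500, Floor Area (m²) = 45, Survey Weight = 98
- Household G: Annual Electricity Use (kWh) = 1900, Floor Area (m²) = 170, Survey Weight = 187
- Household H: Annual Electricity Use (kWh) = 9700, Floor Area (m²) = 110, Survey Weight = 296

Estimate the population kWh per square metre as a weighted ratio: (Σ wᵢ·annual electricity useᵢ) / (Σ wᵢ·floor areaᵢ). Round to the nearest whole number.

Σ wᵢ·y = 12300×297 + 15100×335 + 4500×282 + 25900×74 + 12300×53 + 16500×98 + 1900×187 + 9700×296
  = 3653100 + 5058500 + 1269000 + 1916600 + 651900 + 1617000 + 355300 + 2871200 = 17392600
Σ wᵢ·x = 160×297 + 235×335 + 85×282 + 130×74 + 95×53 + 45×98 + 170×187 + 110×296
  = 47520 + 78725 + 23970 + 9620 + 5035 + 4410 + 31790 + 32560 = 233630
Ratio = 17392600 / 233630 = 74.445063

74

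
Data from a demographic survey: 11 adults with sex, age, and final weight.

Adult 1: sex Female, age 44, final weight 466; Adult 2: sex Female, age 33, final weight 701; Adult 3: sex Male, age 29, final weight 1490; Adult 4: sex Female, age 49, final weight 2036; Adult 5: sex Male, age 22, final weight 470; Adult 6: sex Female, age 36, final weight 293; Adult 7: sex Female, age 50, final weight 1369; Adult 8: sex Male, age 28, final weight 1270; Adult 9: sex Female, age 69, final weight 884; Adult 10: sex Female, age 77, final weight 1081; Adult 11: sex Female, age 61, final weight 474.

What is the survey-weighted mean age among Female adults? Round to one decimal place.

Female rows: 1, 2, 4, 6, 7, 9, 10, 11
Weighted sum = 44×466 + 33×701 + 49×2036 + 36×293 + 50×1369 + 69×884 + 77×1081 + 61×474
  = 395546
Sum of weights = 466 + 701 + 2036 + 293 + 1369 + 884 + 1081 + 474 = 7304
Weighted mean = 395546 / 7304 = 54.15471

54.2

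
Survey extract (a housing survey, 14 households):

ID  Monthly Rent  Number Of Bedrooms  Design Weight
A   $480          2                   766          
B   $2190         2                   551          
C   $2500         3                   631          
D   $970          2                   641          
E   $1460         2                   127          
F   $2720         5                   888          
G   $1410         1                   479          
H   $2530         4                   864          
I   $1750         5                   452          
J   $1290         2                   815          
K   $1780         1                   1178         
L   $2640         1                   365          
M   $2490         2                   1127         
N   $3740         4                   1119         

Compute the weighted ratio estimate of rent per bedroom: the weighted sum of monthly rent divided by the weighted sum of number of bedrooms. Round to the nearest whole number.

794

Σ wᵢ·y = 21129810
Σ wᵢ·x = 26601
Ratio = 21129810 / 26601 = 794.3239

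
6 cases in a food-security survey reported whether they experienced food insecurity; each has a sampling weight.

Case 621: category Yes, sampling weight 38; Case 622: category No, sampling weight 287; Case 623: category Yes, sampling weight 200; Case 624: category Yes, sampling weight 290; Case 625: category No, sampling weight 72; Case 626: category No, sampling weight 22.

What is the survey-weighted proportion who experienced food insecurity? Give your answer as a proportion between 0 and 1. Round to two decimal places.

0.58

Sum of weights for 'Yes' = 38 + 200 + 290 = 528
Total weight = 38 + 287 + 200 + 290 + 72 + 22 = 909
Weighted proportion = 528 / 909 = 0.58085809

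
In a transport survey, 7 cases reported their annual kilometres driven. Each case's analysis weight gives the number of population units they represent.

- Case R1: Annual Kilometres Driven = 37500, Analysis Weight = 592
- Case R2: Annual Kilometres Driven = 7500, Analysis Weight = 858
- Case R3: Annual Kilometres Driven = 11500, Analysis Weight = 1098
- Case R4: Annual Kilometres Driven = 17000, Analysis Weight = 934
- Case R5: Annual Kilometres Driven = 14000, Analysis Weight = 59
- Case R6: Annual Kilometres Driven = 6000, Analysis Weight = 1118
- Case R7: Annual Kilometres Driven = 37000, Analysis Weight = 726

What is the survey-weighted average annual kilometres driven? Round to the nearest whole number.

16998

Weighted sum = 37500×592 + 7500×858 + 11500×1098 + 17000×934 + 14000×59 + 6000×1118 + 37000×726
  = 22200000 + 6435000 + 12627000 + 15878000 + 826000 + 6708000 + 26862000 = 91536000
Sum of weights = 592 + 858 + 1098 + 934 + 59 + 1118 + 726 = 5385
Weighted mean = 91536000 / 5385 = 16998.329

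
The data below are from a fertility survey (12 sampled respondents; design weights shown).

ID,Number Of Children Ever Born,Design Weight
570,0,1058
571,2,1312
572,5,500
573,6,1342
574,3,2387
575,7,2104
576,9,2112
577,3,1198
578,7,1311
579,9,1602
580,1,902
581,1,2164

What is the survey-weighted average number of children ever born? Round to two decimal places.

4.69

Weighted sum = 0×1058 + 2×1312 + 5×500 + 6×1342 + 3×2387 + 7×2104 + 9×2112 + 3×1198 + 7×1311 + 9×1602 + 1×902 + 1×2164
  = 0 + 2624 + 2500 + 8052 + 7161 + 14728 + 19008 + 3594 + 9177 + 14418 + 902 + 2164 = 84328
Sum of weights = 1058 + 1312 + 500 + 1342 + 2387 + 2104 + 2112 + 1198 + 1311 + 1602 + 902 + 2164 = 17992
Weighted mean = 84328 / 17992 = 4.686972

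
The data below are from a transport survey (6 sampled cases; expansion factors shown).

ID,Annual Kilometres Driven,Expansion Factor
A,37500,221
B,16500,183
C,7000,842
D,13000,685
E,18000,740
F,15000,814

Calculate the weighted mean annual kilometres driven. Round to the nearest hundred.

14800

Weighted sum = 37500×221 + 16500×183 + 7000×842 + 13000×685 + 18000×740 + 15000×814
  = 8287500 + 3019500 + 5894000 + 8905000 + 13320000 + 12210000 = 51636000
Sum of weights = 221 + 183 + 842 + 685 + 740 + 814 = 3485
Weighted mean = 51636000 / 3485 = 14816.643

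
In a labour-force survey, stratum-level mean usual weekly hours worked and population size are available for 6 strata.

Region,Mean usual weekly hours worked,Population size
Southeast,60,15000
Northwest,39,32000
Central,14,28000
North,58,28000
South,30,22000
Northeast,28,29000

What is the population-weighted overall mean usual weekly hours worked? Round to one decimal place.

Σ Nₕ·x̄ₕ = 60×15000 + 39×32000 + 14×28000 + 58×28000 + 30×22000 + 28×29000
  = 5636000
Σ Nₕ = 154000
Overall mean = 5636000 / 154000 = 36.597403

36.6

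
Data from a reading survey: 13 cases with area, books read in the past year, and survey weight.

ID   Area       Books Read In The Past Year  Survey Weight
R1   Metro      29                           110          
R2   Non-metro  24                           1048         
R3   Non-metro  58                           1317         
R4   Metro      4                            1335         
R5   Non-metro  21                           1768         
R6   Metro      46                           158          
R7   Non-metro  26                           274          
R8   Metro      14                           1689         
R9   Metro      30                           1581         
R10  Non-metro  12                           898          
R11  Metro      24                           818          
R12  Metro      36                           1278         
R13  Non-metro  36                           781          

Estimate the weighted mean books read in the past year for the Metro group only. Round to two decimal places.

Metro rows: R1, R4, R6, R8, R9, R11, R12
Weighted sum = 29×110 + 4×1335 + 46×158 + 14×1689 + 30×1581 + 24×818 + 36×1278
  = 3190 + 5340 + 7268 + 23646 + 47430 + 19632 + 46008 = 152514
Sum of weights = 110 + 1335 + 158 + 1689 + 1581 + 818 + 1278 = 6969
Weighted mean = 152514 / 6969 = 21.884632

21.88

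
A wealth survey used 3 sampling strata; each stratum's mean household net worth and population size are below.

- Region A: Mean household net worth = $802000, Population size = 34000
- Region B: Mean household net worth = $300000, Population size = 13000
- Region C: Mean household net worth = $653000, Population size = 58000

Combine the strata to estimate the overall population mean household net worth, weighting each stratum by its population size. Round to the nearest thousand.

Σ Nₕ·x̄ₕ = 802000×34000 + 300000×13000 + 653000×58000
  = 27268000000 + 3900000000 + 37874000000 = 69042000000
Σ Nₕ = 34000 + 13000 + 58000 = 105000
Overall mean = 69042000000 / 105000 = 657542.86

658000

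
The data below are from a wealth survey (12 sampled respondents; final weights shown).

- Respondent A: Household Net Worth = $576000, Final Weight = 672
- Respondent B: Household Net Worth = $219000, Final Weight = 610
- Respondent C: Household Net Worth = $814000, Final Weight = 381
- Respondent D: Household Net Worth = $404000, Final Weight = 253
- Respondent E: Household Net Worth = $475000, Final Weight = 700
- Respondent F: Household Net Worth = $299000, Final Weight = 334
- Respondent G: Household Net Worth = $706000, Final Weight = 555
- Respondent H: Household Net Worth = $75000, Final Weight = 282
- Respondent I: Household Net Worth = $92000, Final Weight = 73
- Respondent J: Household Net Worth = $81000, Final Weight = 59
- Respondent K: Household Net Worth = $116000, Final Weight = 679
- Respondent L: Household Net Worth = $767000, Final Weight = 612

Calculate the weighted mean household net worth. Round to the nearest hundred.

448800

Weighted sum = 576000×672 + 219000×610 + 814000×381 + 404000×253 + 475000×700 + 299000×334 + 706000×555 + 75000×282 + 92000×73 + 81000×59 + 116000×679 + 767000×612
  = 387072000 + 133590000 + 310134000 + 102212000 + 332500000 + 99866000 + 391830000 + 21150000 + 6716000 + 4779000 + 78764000 + 469404000 = 2338017000
Sum of weights = 672 + 610 + 381 + 253 + 700 + 334 + 555 + 282 + 73 + 59 + 679 + 612 = 5210
Weighted mean = 2338017000 / 5210 = 448755.66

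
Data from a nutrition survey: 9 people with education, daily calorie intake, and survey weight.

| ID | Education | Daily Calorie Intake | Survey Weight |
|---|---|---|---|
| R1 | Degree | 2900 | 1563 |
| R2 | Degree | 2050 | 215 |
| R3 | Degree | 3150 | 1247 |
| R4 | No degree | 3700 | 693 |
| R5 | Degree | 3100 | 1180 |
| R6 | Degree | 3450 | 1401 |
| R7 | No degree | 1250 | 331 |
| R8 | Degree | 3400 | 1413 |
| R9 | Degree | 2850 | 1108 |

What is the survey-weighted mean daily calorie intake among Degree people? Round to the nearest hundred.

Degree rows: R1, R2, R3, R5, R6, R8, R9
Weighted sum = 2900×1563 + 2050×215 + 3150×1247 + 3100×1180 + 3450×1401 + 3400×1413 + 2850×1108
  = 25354950
Sum of weights = 1563 + 215 + 1247 + 1180 + 1401 + 1413 + 1108 = 8127
Weighted mean = 25354950 / 8127 = 3119.8413

3100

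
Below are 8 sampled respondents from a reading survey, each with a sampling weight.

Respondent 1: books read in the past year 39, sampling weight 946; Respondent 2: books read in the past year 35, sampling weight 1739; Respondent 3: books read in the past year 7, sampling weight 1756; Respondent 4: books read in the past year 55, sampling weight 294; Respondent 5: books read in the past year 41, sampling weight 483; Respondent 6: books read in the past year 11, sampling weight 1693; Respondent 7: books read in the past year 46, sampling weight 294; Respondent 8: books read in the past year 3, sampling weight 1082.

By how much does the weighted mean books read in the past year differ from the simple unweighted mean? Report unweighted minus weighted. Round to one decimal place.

Unweighted sum = 39 + 35 + 7 + 55 + 41 + 11 + 46 + 3 = 237
Unweighted mean = 237 / 8 = 29.625
Weighted sum = 39×946 + 35×1739 + 7×1756 + 55×294 + 41×483 + 11×1693 + 46×294 + 3×1082
  = 36894 + 60865 + 12292 + 16170 + 19803 + 18623 + 13524 + 3246 = 181417
Sum of weights = 946 + 1739 + 1756 + 294 + 483 + 1693 + 294 + 1082 = 8287
Weighted mean = 181417 / 8287 = 21.891758
Difference (unweighted minus weighted) = 7.7332418

7.7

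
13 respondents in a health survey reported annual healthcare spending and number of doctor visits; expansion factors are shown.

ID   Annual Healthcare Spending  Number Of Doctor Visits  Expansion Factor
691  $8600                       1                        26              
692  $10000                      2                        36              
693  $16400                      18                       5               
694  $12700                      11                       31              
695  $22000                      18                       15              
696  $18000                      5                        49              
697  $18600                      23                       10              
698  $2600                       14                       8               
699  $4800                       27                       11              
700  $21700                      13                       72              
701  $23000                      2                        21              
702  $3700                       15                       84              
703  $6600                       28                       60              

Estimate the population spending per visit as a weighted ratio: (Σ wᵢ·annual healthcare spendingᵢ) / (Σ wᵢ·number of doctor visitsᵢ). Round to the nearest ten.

Σ wᵢ·y = 5283100
Σ wᵢ·x = 5601
Ratio = 5283100 / 5601 = 943.24228

940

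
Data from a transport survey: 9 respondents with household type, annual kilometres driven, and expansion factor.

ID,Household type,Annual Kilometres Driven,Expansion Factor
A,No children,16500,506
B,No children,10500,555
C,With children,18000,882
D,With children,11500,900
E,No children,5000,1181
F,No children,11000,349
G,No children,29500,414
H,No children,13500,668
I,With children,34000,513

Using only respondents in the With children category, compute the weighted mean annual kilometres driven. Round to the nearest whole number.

19027

With children rows: C, D, I
Weighted sum = 43668000
Sum of weights = 882 + 900 + 513 = 2295
Weighted mean = 43668000 / 2295 = 19027.451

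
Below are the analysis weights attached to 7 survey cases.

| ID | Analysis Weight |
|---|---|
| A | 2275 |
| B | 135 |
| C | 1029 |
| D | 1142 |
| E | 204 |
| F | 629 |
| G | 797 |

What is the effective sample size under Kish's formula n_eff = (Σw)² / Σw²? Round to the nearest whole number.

Σ wᵢ = 2275 + 135 + 1029 + 1142 + 204 + 629 + 797 = 6211
Σ wᵢ² = 5175625 + 18225 + 1058841 + 1304164 + 41616 + 395641 + 635209 = 8629321
n_eff = 6211² / 8629321 = 38576521 / 8629321 = 4.4704005

4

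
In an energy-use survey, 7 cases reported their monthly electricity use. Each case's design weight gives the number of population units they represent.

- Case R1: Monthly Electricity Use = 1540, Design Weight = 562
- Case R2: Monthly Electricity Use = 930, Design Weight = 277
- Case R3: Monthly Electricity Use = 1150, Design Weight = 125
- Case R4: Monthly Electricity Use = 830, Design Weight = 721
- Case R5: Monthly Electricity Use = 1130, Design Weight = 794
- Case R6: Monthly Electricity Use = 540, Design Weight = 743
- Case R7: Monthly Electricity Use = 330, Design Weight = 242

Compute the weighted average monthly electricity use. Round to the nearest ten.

940

Weighted sum = 1540×562 + 930×277 + 1150×125 + 830×721 + 1130×794 + 540×743 + 330×242
  = 865480 + 257610 + 143750 + 598430 + 897220 + 401220 + 79860 = 3243570
Sum of weights = 562 + 277 + 125 + 721 + 794 + 743 + 242 = 3464
Weighted mean = 3243570 / 3464 = 936.36547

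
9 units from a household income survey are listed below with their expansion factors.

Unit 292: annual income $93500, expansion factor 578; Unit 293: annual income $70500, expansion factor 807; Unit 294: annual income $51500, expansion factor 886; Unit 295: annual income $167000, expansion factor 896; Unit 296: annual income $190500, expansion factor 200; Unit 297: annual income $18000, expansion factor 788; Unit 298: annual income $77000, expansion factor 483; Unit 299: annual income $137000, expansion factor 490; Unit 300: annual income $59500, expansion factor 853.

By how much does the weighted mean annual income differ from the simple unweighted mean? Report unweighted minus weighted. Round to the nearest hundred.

10200

Unweighted sum = 93500 + 70500 + 51500 + 167000 + 190500 + 18000 + 77000 + 137000 + 59500 = 864500
Unweighted mean = 864500 / 9 = 96055.556
Weighted sum = 93500×578 + 70500×807 + 51500×886 + 167000×896 + 190500×200 + 18000×788 + 77000×483 + 137000×490 + 59500×853
  = 513556000
Sum of weights = 578 + 807 + 886 + 896 + 200 + 788 + 483 + 490 + 853 = 5981
Weighted mean = 513556000 / 5981 = 85864.571
Difference (unweighted minus weighted) = 10190.984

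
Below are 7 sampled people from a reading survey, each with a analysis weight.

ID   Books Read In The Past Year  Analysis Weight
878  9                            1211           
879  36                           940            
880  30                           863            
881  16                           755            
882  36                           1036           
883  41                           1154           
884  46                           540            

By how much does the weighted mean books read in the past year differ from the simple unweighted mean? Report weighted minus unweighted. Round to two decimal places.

Unweighted sum = 214
Unweighted mean = 214 / 7 = 30.571429
Weighted sum = 9×1211 + 36×940 + 30×863 + 16×755 + 36×1036 + 41×1154 + 46×540
  = 192159
Sum of weights = 1211 + 940 + 863 + 755 + 1036 + 1154 + 540 = 6499
Weighted mean = 192159 / 6499 = 29.567472
Difference (weighted minus unweighted) = -1.0039567

-1.00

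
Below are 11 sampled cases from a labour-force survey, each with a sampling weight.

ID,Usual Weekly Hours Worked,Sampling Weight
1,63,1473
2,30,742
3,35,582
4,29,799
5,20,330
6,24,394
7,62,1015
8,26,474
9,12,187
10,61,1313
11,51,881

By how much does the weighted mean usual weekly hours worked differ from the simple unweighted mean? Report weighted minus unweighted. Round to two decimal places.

8.51

Unweighted sum = 63 + 30 + 35 + 29 + 20 + 24 + 62 + 26 + 12 + 61 + 51 = 413
Unweighted mean = 413 / 11 = 37.545455
Weighted sum = 63×1473 + 30×742 + 35×582 + 29×799 + 20×330 + 24×394 + 62×1015 + 26×474 + 12×187 + 61×1313 + 51×881
  = 377178
Sum of weights = 1473 + 742 + 582 + 799 + 330 + 394 + 1015 + 474 + 187 + 1313 + 881 = 8190
Weighted mean = 377178 / 8190 = 46.05348
Difference (weighted minus unweighted) = 8.5080253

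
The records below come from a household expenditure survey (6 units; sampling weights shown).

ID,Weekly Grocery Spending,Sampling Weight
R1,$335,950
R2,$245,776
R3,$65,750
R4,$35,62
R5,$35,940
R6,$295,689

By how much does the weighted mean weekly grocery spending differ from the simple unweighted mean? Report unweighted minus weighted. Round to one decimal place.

Unweighted sum = 335 + 245 + 65 + 35 + 35 + 295 = 1010
Unweighted mean = 1010 / 6 = 168.33333
Weighted sum = 335×950 + 245×776 + 65×750 + 35×62 + 35×940 + 295×689
  = 318250 + 190120 + 48750 + 2170 + 32900 + 203255 = 795445
Sum of weights = 4167
Weighted mean = 795445 / 4167 = 190.89153
Difference (unweighted minus weighted) = -22.558195

-22.6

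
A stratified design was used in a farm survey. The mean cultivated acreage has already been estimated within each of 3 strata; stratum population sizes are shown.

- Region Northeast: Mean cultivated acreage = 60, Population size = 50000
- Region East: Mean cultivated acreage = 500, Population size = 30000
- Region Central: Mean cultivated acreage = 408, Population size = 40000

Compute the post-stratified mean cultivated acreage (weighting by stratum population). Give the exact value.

286

Σ Nₕ·x̄ₕ = 60×50000 + 500×30000 + 408×40000
  = 3000000 + 15000000 + 16320000 = 34320000
Σ Nₕ = 120000
Overall mean = 34320000 / 120000 = 286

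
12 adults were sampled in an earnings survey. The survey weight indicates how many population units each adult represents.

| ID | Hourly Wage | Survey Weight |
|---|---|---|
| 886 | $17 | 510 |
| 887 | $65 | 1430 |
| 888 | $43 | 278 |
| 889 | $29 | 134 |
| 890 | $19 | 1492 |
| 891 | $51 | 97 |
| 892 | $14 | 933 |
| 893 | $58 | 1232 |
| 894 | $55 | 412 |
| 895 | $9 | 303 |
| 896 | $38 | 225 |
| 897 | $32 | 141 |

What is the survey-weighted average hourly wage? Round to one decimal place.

38.1

Weighted sum = 17×510 + 65×1430 + 43×278 + 29×134 + 19×1492 + 51×97 + 14×933 + 58×1232 + 55×412 + 9×303 + 38×225 + 32×141
  = 8670 + 92950 + 11954 + 3886 + 28348 + 4947 + 13062 + 71456 + 22660 + 2727 + 8550 + 4512 = 273722
Sum of weights = 510 + 1430 + 278 + 134 + 1492 + 97 + 933 + 1232 + 412 + 303 + 225 + 141 = 7187
Weighted mean = 273722 / 7187 = 38.08571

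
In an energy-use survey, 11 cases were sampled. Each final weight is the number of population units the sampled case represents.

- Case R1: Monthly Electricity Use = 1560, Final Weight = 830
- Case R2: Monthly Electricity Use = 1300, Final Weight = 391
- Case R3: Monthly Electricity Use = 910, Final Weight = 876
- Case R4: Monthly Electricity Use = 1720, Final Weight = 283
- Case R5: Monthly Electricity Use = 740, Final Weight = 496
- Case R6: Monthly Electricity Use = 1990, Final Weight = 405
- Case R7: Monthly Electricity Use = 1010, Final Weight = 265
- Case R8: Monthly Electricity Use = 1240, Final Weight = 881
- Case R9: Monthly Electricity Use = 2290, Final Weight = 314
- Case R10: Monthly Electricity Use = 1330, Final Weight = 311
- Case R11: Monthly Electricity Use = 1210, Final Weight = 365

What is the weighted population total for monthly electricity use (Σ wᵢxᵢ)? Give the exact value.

Weighted total = 1560×830 + 1300×391 + 910×876 + 1720×283 + 740×496 + 1990×405 + 1010×265 + 1240×881 + 2290×314 + 1330×311 + 1210×365
  = 1294800 + 508300 + 797160 + 486760 + 367040 + 805950 + 267650 + 1092440 + 719060 + 413630 + 441650 = 7194440

7194440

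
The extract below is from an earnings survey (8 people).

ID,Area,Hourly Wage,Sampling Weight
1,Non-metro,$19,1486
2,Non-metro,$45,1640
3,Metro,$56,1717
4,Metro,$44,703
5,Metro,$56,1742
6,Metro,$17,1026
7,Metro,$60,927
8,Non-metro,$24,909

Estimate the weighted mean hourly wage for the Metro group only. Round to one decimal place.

Metro rows: 3, 4, 5, 6, 7
Weighted sum = 56×1717 + 44×703 + 56×1742 + 17×1026 + 60×927
  = 96152 + 30932 + 97552 + 17442 + 55620 = 297698
Sum of weights = 1717 + 703 + 1742 + 1026 + 927 = 6115
Weighted mean = 297698 / 6115 = 48.683238

48.7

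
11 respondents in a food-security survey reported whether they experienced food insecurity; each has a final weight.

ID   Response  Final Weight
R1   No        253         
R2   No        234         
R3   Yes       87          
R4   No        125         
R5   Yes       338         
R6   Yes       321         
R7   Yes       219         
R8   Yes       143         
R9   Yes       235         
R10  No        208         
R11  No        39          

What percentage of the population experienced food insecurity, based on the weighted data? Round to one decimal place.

Sum of weights for 'Yes' = 87 + 338 + 321 + 219 + 143 + 235 = 1343
Total weight = 253 + 234 + 87 + 125 + 338 + 321 + 219 + 143 + 235 + 208 + 39 = 2202
Weighted proportion = 1343 / 2202 = 0.60990009 → 60.990009%

61.0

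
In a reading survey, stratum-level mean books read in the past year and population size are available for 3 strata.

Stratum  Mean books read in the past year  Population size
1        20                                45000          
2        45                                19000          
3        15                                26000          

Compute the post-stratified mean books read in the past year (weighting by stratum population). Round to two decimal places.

23.83

Σ Nₕ·x̄ₕ = 20×45000 + 45×19000 + 15×26000
  = 900000 + 855000 + 390000 = 2145000
Σ Nₕ = 45000 + 19000 + 26000 = 90000
Overall mean = 2145000 / 90000 = 23.833333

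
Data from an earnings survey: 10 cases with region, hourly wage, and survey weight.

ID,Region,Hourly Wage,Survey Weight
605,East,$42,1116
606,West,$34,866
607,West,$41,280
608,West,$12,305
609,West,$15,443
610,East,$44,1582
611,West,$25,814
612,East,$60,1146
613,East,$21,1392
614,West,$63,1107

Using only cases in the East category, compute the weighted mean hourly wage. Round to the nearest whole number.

41

East rows: 605, 610, 612, 613
Weighted sum = 42×1116 + 44×1582 + 60×1146 + 21×1392
  = 46872 + 69608 + 68760 + 29232 = 214472
Sum of weights = 1116 + 1582 + 1146 + 1392 = 5236
Weighted mean = 214472 / 5236 = 40.961039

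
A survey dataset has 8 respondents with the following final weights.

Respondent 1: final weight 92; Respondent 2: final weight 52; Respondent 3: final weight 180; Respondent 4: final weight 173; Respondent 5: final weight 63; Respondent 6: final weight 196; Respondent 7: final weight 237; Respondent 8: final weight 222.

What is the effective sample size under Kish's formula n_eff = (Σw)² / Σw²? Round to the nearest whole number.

7

Σ wᵢ = 92 + 52 + 180 + 173 + 63 + 196 + 237 + 222 = 1215
Σ wᵢ² = 8464 + 2704 + 32400 + 29929 + 3969 + 38416 + 56169 + 49284 = 221335
n_eff = 1215² / 221335 = 1476225 / 221335 = 6.669641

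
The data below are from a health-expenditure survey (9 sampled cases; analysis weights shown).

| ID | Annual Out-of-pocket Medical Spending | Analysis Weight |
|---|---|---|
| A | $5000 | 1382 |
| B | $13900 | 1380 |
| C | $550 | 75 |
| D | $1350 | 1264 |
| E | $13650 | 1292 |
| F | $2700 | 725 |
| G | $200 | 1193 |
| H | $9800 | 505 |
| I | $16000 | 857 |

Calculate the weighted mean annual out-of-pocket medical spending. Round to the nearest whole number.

7648

Weighted sum = 5000×1382 + 13900×1380 + 550×75 + 1350×1264 + 13650×1292 + 2700×725 + 200×1193 + 9800×505 + 16000×857
  = 6910000 + 19182000 + 41250 + 1706400 + 17635800 + 1957500 + 238600 + 4949000 + 13712000 = 66332550
Sum of weights = 8673
Weighted mean = 66332550 / 8673 = 7648.1667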